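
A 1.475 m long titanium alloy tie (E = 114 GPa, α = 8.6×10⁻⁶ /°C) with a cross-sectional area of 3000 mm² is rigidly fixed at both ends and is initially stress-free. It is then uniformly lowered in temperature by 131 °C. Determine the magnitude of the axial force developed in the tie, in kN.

The ends cannot move, so σ = EαΔT = 114×10³ × 8.6×10⁻⁶ × 131 = 128.4 MPa.
Then P = σA = 128.4 × 3000 mm² = 385.3 kN, tensile.

P ≈ 385 kN (tensile)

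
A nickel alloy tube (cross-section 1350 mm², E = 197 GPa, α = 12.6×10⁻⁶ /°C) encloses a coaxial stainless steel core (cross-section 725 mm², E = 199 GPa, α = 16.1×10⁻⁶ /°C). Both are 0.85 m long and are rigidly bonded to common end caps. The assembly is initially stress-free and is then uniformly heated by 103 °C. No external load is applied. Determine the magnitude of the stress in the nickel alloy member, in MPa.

The stainless steel has the larger α, so on heating it would change length more than the nickel alloy if both were free. The rigid plates force a common final length, so the stainless steel is put into compression and the nickel alloy into tension, with equal and opposite forces P (no external load).
Equating the net (thermal + elastic) strains gives |α₁ − α₂|·ΔT = P·[1/(A₁E₁) + 1/(A₂E₂)].
|α₁ − α₂|·ΔT = 3.5×10⁻⁶ × 103 = 0.0003605.
1/(A₁E₁) + 1/(A₂E₂) = 1/(1350×197×10³) + 1/(725×199×10³) = 1.069×10⁻⁸ N⁻¹.
P = 0.0003605 / 1.069×10⁻⁸ = 33720 N = 33.72 kN.
σ_{nickel alloy} = P/A₁ = 33720/1350 = 24.98 MPa, tensile.

σ ≈ 25 MPa (tensile)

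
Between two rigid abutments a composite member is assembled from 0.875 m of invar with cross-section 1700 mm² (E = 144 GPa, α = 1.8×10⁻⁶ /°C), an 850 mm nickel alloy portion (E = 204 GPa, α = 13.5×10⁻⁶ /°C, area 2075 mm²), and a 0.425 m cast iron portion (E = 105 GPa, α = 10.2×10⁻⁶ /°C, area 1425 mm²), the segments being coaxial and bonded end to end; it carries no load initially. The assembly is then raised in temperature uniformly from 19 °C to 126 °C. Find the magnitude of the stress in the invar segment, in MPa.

With the walls removed the bar would change length by δ_free = Σ αᵢΔT Lᵢ = 1.8×10⁻⁶×107×875 + 13.5×10⁻⁶×107×850 + 10.2×10⁻⁶×107×425 = 1.86 mm.
The rigid supports impose zero overall length change; the single axial force P common to all segments must satisfy P Σ Lᵢ/(AᵢEᵢ) = δ_free.
The series flexibility is Σ Lᵢ/(AᵢEᵢ) = 875/(1700×144×10³) + 850/(2075×204×10³) + 425/(1425×105×10³) = 8.423×10⁻⁶ mm/N.
P = 1.86 / 8.423×10⁻⁶ = 220900 N = 220.9 kN, compressive.
σ_{invar} = P / A = 220900 / 1700 = 129.9 MPa.

σ ≈ 130 MPa (compressive)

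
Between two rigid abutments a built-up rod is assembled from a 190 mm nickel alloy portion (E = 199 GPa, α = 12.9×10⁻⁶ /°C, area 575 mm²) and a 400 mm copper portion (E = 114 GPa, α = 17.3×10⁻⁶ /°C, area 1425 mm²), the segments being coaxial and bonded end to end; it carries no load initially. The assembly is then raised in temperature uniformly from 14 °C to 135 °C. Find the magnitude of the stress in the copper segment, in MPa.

σ ≈ 193 MPa (compressive)

With the walls removed the bar would change length by δ_free = Σ αᵢΔT Lᵢ = 12.9×10⁻⁶×121×190 + 17.3×10⁻⁶×121×400 = 1.134 mm.
The rigid supports impose zero overall length change; the single axial force P common to all segments must satisfy P Σ Lᵢ/(AᵢEᵢ) = δ_free.
The series flexibility is Σ Lᵢ/(AᵢEᵢ) = 190/(575×199×10³) + 400/(1425×114×10³) = 4.123×10⁻⁶ mm/N.
P = 1.134 / 4.123×10⁻⁶ = 275000 N = 275 kN, compressive.
σ_{copper} = P / A = 275000 / 1425 = 193 MPa.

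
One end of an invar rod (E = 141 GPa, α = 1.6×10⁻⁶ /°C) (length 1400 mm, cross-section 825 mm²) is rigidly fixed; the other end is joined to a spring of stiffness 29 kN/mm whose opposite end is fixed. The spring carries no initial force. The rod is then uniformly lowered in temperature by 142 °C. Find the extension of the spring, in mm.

δ ≈ 0.236 mm

If the spring were absent the rod would shorten by αΔT L = 1.6×10⁻⁶ × 142 × 1400 = 0.3181 mm.
Let P be the tensile force in the spring. The rod extends elastically by PL/(AE) and the spring stretches by P/k; together these equal δ_free.
P [ L/(AE) + 1/k ] = δ_free → P [ 1400/(825×141×10³) + 1/(29×10³) ] = 0.3181.
P = 0.3181 / 4.652×10⁻⁵ = 6838 N.
Spring extension = P/k = 6838/(29×10³) = 0.2358 mm.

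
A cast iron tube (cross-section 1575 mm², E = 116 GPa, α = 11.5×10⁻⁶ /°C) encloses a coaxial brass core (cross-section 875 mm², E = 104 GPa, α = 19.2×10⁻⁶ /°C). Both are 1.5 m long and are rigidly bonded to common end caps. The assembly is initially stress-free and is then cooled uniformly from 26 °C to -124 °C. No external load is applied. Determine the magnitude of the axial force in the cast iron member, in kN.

P ≈ 70.2 kN (compressive in the cast iron)

The brass has the larger α, so on cooling it would change length more than the cast iron if both were free. The rigid plates force a common final length, so the brass is put into tension and the cast iron into compression, with equal and opposite forces P (no external load).
Compatibility of the two members (thermal + elastic change equal): (α₁ − α₂)ΔT = P·[1/(A₁E₁) + 1/(A₂E₂)].
|α₁ − α₂|·ΔT = 7.7×10⁻⁶ × 150 = 0.001155.
1/(A₁E₁) + 1/(A₂E₂) = 1/(1575×116×10³) + 1/(875×104×10³) = 1.646×10⁻⁸ N⁻¹.
P = 0.001155 / 1.646×10⁻⁸ = 70160 N = 70.16 kN.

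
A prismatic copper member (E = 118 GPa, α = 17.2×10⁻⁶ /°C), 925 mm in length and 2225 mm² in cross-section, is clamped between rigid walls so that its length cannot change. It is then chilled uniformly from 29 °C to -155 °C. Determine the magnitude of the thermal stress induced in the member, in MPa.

Because both ends are immovable the net strain is zero, and the suppressed thermal strain is αΔT = 17.2×10⁻⁶ × 184 = 3164.8×10⁻⁶.
The stress required to suppress this strain is σ = Eε = 118×10³ × 3164.8×10⁻⁶ = 373.4 MPa, tensile since the member is trying to contract.

σ ≈ 373 MPa (tensile)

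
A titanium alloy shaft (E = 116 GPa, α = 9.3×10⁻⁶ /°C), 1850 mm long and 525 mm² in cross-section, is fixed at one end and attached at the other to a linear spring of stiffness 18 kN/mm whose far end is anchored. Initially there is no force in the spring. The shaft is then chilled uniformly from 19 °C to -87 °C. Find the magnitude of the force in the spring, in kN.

P ≈ 21.2 kN

Free thermal contraction: δ_free = αΔT L = 9.3×10⁻⁶ × 106 × 1850 = 1.824 mm.
With a force P in the spring, the elastic change of the shaft is PL/(AE) and that of the spring is P/k; compatibility requires their sum to equal δ_free.
P [ L/(AE) + 1/k ] = δ_free → P [ 1850/(525×116×10³) + 1/(18×10³) ] = 1.824.
P = 1.824 / 8.593×10⁻⁵ = 21220 N.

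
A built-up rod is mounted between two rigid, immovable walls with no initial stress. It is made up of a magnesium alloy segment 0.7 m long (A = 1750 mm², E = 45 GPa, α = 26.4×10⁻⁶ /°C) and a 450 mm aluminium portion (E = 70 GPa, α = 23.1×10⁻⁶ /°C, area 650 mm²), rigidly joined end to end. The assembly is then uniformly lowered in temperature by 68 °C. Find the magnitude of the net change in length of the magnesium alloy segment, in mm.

|ΔL| ≈ 0.327 mm

If the supports were absent, the total length change would be Σ αᵢΔT Lᵢ = 26.4×10⁻⁶×68×700 + 23.1×10⁻⁶×68×450 = 1.964 mm.
The walls prevent any net length change, so an axial force P (same in every segment) develops. Compatibility: P · Σ Lᵢ/(AᵢEᵢ) = δ_free.
Σ Lᵢ/(AᵢEᵢ) = 700/(1750×45×10³) + 450/(650×70×10³) = 1.878×10⁻⁵ mm/N.
P = 1.964 / 1.878×10⁻⁵ = 104600 N = 104.6 kN, tensile.
For the magnesium alloy segment, free thermal change = 26.4×10⁻⁶×68×700 = 1.257 mm and elastic change from P = 104600×700/(1750×45×10³) = 0.9294 mm; these oppose, so the net change is 0.327 mm (segment shortens).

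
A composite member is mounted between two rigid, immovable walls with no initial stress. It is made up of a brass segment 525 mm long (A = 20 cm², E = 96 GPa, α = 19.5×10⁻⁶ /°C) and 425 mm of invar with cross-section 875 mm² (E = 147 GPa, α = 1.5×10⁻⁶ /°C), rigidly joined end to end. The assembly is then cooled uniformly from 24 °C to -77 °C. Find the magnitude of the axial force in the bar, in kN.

Free thermal contraction of the whole bar: Σ αᵢΔT Lᵢ = 19.5×10⁻⁶×101×525 + 1.5×10⁻⁶×101×425 = 1.098 mm.
The rigid supports impose zero overall length change; the single axial force P common to all segments must satisfy P Σ Lᵢ/(AᵢEᵢ) = δ_free.
The series flexibility is Σ Lᵢ/(AᵢEᵢ) = 525/(2000×96×10³) + 425/(875×147×10³) = 6.039×10⁻⁶ mm/N.
Hence P = δ_free / Σ(L/AE) = 1.098/6.039×10⁻⁶ = 181.9 kN (tensile).

P ≈ 182 kN (tensile)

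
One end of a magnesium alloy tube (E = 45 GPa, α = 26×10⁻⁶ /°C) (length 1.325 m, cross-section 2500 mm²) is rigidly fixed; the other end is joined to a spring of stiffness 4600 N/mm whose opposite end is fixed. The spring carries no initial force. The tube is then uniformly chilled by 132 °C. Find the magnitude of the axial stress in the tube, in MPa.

σ ≈ 7.94 MPa (tensile)

Free thermal contraction: δ_free = αΔT L = 26×10⁻⁶ × 132 × 1325 = 4.547 mm.
With a force P in the spring, the elastic change of the tube is PL/(AE) and that of the spring is P/k; compatibility requires their sum to equal δ_free.
So P = δ_free / [L/(AE) + 1/k] = 4.547 / [ 1325/(2500×45×10³) + 1/(4600) ].
P = 4.547 / 0.0002292 = 19840 N.
σ = P/A = 19840/2500 = 7.937 MPa.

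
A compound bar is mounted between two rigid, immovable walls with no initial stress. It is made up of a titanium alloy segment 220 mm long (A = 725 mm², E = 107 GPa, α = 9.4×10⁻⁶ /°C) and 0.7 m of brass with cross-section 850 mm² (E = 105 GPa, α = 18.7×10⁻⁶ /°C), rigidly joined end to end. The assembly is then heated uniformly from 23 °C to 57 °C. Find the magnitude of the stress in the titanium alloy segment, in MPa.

σ ≈ 66.6 MPa (compressive)

Free thermal expansion of the whole bar: Σ αᵢΔT Lᵢ = 9.4×10⁻⁶×34×220 + 18.7×10⁻⁶×34×700 = 0.5154 mm.
Since the ends are fixed, an axial force P builds up, equal in every segment, with P · Σ Lᵢ/(AᵢEᵢ) = δ_free.
The series flexibility is Σ Lᵢ/(AᵢEᵢ) = 220/(725×107×10³) + 700/(850×105×10³) = 1.068×10⁻⁵ mm/N.
Hence P = δ_free / Σ(L/AE) = 0.5154/1.068×10⁻⁵ = 48.26 kN (compressive).
σ_{titanium alloy} = P / A = 48260 / 725 = 66.57 MPa.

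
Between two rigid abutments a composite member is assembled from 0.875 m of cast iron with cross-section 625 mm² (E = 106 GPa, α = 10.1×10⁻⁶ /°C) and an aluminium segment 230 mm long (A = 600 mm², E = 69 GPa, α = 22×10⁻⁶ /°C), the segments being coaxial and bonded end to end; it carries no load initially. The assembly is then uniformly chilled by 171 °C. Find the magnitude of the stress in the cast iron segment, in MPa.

σ ≈ 203 MPa (tensile)

With the walls removed the bar would change length by δ_free = Σ αᵢΔT Lᵢ = 10.1×10⁻⁶×171×875 + 22×10⁻⁶×171×230 = 2.376 mm.
The walls prevent any net length change, so an axial force P (same in every segment) develops. Compatibility: P · Σ Lᵢ/(AᵢEᵢ) = δ_free.
The series flexibility is Σ Lᵢ/(AᵢEᵢ) = 875/(625×106×10³) + 230/(600×69×10³) = 1.876×10⁻⁵ mm/N.
P = 2.376 / 1.876×10⁻⁵ = 126700 N = 126.7 kN, tensile.
σ_{cast iron} = P / A = 126700 / 625 = 202.7 MPa.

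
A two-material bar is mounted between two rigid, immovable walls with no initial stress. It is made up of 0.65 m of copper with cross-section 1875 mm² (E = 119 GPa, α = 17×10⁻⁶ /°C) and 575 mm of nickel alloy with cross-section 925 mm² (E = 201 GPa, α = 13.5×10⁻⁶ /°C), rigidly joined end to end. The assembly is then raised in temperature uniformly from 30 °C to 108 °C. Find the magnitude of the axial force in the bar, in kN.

Free thermal expansion of the whole bar: Σ αᵢΔT Lᵢ = 17×10⁻⁶×78×650 + 13.5×10⁻⁶×78×575 = 1.467 mm.
The rigid supports impose zero overall length change; the single axial force P common to all segments must satisfy P Σ Lᵢ/(AᵢEᵢ) = δ_free.
Σ Lᵢ/(AᵢEᵢ) = 650/(1875×119×10³) + 575/(925×201×10³) = 6.006×10⁻⁶ mm/N.
P = 1.467 / 6.006×10⁻⁶ = 244300 N = 244.3 kN, compressive.

P ≈ 244 kN (compressive)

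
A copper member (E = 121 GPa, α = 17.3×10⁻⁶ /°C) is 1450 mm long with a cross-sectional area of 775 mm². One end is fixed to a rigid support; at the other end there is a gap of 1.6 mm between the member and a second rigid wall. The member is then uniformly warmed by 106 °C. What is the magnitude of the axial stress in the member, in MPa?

If the wall were absent the member would grow by αΔT L = 17.3×10⁻⁶ × 106 × 1450 = 2.659 mm.
After closing the 1.6 mm clearance, 2.659 − 1.6 = 1.059 mm of expansion remains to be suppressed by the wall.
So σ = E(δ_free − g)/L = 121×10³ × 1.059/1450 = 88.37 MPa.

σ ≈ 88.4 MPa (compressive)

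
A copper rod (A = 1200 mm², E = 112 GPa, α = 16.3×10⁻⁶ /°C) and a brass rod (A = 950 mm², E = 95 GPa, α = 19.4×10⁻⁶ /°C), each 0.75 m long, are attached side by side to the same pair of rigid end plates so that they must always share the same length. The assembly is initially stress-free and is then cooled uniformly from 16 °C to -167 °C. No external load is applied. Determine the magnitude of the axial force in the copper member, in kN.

P ≈ 30.6 kN (compressive in the copper)

Equilibrium of a rigid end plate with no external load gives equal and opposite internal forces ±P in the two members. Since α_{brass} > α_{copper}, cooling drives the brass into tension and the copper into compression.
Setting the final lengths equal and cancelling L: (α₁ − α₂)ΔT = P/(A₁E₁) + P/(A₂E₂).
|α₁ − α₂|·ΔT = 3.1×10⁻⁶ × 183 = 0.0005673.
1/(A₁E₁) + 1/(A₂E₂) = 1/(1200×112×10³) + 1/(950×95×10³) = 1.852×10⁻⁸ N⁻¹.
P = 0.0005673 / 1.852×10⁻⁸ = 30630 N = 30.63 kN.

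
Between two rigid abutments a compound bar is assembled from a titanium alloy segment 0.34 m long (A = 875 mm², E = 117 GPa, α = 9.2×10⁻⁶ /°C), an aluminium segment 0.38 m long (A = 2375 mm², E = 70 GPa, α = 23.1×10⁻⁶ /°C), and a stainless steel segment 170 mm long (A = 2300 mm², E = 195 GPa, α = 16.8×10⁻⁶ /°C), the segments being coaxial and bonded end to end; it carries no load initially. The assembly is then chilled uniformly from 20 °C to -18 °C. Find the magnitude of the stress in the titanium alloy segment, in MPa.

σ ≈ 107 MPa (tensile)

Free thermal contraction of the whole bar: Σ αᵢΔT Lᵢ = 9.2×10⁻⁶×38×340 + 23.1×10⁻⁶×38×380 + 16.8×10⁻⁶×38×170 = 0.561 mm.
Since the ends are fixed, an axial force P builds up, equal in every segment, with P · Σ Lᵢ/(AᵢEᵢ) = δ_free.
The series flexibility is Σ Lᵢ/(AᵢEᵢ) = 340/(875×117×10³) + 380/(2375×70×10³) + 170/(2300×195×10³) = 5.986×10⁻⁶ mm/N.
P = 0.561 / 5.986×10⁻⁶ = 93710 N = 93.71 kN, tensile.
σ_{titanium alloy} = P / A = 93710 / 875 = 107.1 MPa.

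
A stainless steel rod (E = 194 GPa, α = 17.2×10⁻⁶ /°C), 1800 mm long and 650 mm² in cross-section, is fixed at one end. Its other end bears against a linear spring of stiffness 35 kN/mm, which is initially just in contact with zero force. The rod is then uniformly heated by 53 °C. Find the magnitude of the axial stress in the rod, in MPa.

If the spring were absent the rod would lengthen by αΔT L = 17.2×10⁻⁶ × 53 × 1800 = 1.641 mm.
With a force P in the spring, the elastic change of the rod is PL/(AE) and that of the spring is P/k; compatibility requires their sum to equal δ_free.
So P = δ_free / [L/(AE) + 1/k] = 1.641 / [ 1800/(650×194×10³) + 1/(35×10³) ].
P = 1.641 / 4.285×10⁻⁵ = 38300 N.
σ = P/A = 38300/650 = 58.92 MPa.

σ ≈ 58.9 MPa (compressive)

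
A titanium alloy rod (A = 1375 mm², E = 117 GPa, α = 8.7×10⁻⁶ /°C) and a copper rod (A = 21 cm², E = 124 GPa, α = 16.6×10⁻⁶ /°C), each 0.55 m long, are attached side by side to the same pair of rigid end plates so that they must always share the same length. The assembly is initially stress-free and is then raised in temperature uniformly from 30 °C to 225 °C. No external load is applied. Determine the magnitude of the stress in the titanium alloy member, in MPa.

σ ≈ 111 MPa (tensile)

Equilibrium of a rigid end plate with no external load gives equal and opposite internal forces ±P in the two members. Since α_{copper} > α_{titanium alloy}, heating drives the copper into compression and the titanium alloy into tension.
Compatibility of the two members (thermal + elastic change equal): (α₁ − α₂)ΔT = P·[1/(A₁E₁) + 1/(A₂E₂)].
|α₁ − α₂|·ΔT = 7.9×10⁻⁶ × 195 = 0.001541.
1/(A₁E₁) + 1/(A₂E₂) = 1/(1375×117×10³) + 1/(2100×124×10³) = 1.006×10⁻⁸ N⁻¹.
So P = 0.001541 / 1.006×10⁻⁸ = 153.2 kN.
σ_{titanium alloy} = P/A₁ = 153200/1375 = 111.4 MPa, tensile.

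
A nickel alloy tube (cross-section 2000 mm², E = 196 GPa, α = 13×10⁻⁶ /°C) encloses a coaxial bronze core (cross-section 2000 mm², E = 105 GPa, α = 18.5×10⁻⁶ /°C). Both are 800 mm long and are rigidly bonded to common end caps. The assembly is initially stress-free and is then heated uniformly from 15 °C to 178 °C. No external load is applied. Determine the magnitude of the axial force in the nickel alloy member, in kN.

Equilibrium of a rigid end plate with no external load gives equal and opposite internal forces ±P in the two members. Since α_{bronze} > α_{nickel alloy}, heating drives the bronze into compression and the nickel alloy into tension.
Compatibility of the two members (thermal + elastic change equal): (α₁ − α₂)ΔT = P·[1/(A₁E₁) + 1/(A₂E₂)].
|α₁ − α₂|·ΔT = 5.5×10⁻⁶ × 163 = 0.0008965.
1/(A₁E₁) + 1/(A₂E₂) = 1/(2000×196×10³) + 1/(2000×105×10³) = 7.313×10⁻⁹ N⁻¹.
So P = 0.0008965 / 7.313×10⁻⁹ = 122.6 kN.

P ≈ 123 kN (tensile in the nickel alloy)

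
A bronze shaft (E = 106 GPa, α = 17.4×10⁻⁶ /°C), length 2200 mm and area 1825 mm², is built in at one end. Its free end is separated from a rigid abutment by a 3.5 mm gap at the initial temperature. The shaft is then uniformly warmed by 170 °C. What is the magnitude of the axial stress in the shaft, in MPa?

σ ≈ 145 MPa (compressive)

Free thermal elongation = αΔT L = 17.4×10⁻⁶ × 170 × 2200 = 6.508 mm.
This exceeds the 3.5 mm gap, so the wall pushes back. The portion of expansion that must be recovered elastically is δ_free − gap = 6.508 − 3.5 = 3.008 mm.
Compatibility: PL/(AE) = 3.008 mm, so σ = P/A = E × (3.008/2200) = 144.9 MPa.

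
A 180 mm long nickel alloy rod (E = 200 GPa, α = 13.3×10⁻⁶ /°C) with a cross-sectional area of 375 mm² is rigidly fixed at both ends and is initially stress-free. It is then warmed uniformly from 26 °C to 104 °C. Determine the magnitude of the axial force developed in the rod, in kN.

P ≈ 77.8 kN (compressive)

Full restraint means ε = 0, so the stress is σ = EαΔT = 200×10³ × 13.3×10⁻⁶ × 78 = 207.5 MPa.
P = AEαΔT = 375 × 200×10³ × 13.3×10⁻⁶ × 78 = 77.81 kN (compressive).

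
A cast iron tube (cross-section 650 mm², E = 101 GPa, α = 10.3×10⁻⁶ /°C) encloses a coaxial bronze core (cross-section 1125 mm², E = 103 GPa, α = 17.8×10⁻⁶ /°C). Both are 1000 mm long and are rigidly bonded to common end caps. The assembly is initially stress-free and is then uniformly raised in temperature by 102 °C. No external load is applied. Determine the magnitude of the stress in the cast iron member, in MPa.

The bronze has the larger α, so on heating it would change length more than the cast iron if both were free. The rigid plates force a common final length, so the bronze is put into compression and the cast iron into tension, with equal and opposite forces P (no external load).
Equating the net (thermal + elastic) strains gives |α₁ − α₂|·ΔT = P·[1/(A₁E₁) + 1/(A₂E₂)].
|α₁ − α₂|·ΔT = 7.5×10⁻⁶ × 102 = 0.000765.
1/(A₁E₁) + 1/(A₂E₂) = 1/(650×101×10³) + 1/(1125×103×10³) = 2.386×10⁻⁸ N⁻¹.
So P = 0.000765 / 2.386×10⁻⁸ = 32.06 kN.
σ_{cast iron} = P/A₁ = 32060/650 = 49.32 MPa, tensile.

σ ≈ 49.3 MPa (tensile)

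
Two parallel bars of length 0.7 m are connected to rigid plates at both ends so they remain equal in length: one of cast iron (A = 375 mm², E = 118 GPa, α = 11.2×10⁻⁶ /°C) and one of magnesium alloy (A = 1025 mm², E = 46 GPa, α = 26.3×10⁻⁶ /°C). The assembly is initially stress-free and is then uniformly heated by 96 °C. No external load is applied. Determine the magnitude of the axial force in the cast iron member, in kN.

Both members must finish at the same length. With the larger α, the magnesium alloy tends to over-expand; the plates restrain it, putting the magnesium alloy in compression and the cast iron in tension. With no external load the two internal forces are equal and opposite, magnitude P.
Setting the final lengths equal and cancelling L: (α₁ − α₂)ΔT = P/(A₁E₁) + P/(A₂E₂).
|α₁ − α₂|·ΔT = 15.1×10⁻⁶ × 96 = 0.00145.
1/(A₁E₁) + 1/(A₂E₂) = 1/(375×118×10³) + 1/(1025×46×10³) = 4.381×10⁻⁸ N⁻¹.
So P = 0.00145 / 4.381×10⁻⁸ = 33.09 kN.

P ≈ 33.1 kN (tensile in the cast iron)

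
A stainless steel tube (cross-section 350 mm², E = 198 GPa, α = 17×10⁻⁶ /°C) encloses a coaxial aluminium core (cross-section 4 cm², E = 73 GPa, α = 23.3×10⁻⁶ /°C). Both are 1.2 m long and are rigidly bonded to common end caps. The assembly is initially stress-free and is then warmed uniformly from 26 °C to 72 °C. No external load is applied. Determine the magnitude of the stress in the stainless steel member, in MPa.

Both members must finish at the same length. With the larger α, the aluminium tends to over-expand; the plates restrain it, putting the aluminium in compression and the stainless steel in tension. With no external load the two internal forces are equal and opposite, magnitude P.
Equating the net (thermal + elastic) strains gives |α₁ − α₂|·ΔT = P·[1/(A₁E₁) + 1/(A₂E₂)].
|α₁ − α₂|·ΔT = 6.3×10⁻⁶ × 46 = 0.0002898.
1/(A₁E₁) + 1/(A₂E₂) = 1/(350×198×10³) + 1/(400×73×10³) = 4.868×10⁻⁸ N⁻¹.
P = 0.0002898 / 4.868×10⁻⁸ = 5954 N = 5.954 kN.
σ_{stainless steel} = P/A₁ = 5954/350 = 17.01 MPa, tensile.

σ ≈ 17 MPa (tensile)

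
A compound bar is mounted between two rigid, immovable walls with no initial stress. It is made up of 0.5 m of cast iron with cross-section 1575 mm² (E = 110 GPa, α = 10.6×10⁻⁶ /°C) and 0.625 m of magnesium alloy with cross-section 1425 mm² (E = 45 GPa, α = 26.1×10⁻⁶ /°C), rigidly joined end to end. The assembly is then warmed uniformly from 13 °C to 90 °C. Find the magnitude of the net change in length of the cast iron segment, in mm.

With the walls removed the bar would change length by δ_free = Σ αᵢΔT Lᵢ = 10.6×10⁻⁶×77×500 + 26.1×10⁻⁶×77×625 = 1.664 mm.
The walls prevent any net length change, so an axial force P (same in every segment) develops. Compatibility: P · Σ Lᵢ/(AᵢEᵢ) = δ_free.
Σ Lᵢ/(AᵢEᵢ) = 500/(1575×110×10³) + 625/(1425×45×10³) = 1.263×10⁻⁵ mm/N.
P = 1.664 / 1.263×10⁻⁵ = 131700 N = 131.7 kN, compressive.
For the cast iron segment, free thermal change = 10.6×10⁻⁶×77×500 = 0.4081 mm and elastic change from P = 131700×500/(1575×110×10³) = 0.3802 mm; these oppose, so the net change is 0.0279 mm (segment lengthens).

|ΔL| ≈ 0.0279 mm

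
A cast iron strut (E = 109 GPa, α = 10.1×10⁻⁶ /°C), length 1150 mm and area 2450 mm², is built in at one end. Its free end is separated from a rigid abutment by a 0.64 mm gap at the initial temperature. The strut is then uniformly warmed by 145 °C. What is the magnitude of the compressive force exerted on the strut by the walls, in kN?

If the wall were absent the strut would grow by αΔT L = 10.1×10⁻⁶ × 145 × 1150 = 1.684 mm.
After closing the 0.64 mm clearance, 1.684 − 0.64 = 1.044 mm of expansion remains to be suppressed by the wall.
Compatibility: PL/(AE) = 1.044 mm, so σ = P/A = E × (1.044/1150) = 98.97 MPa.
P = σA = 98.97 × 2450 = 242.5 kN.

P ≈ 242 kN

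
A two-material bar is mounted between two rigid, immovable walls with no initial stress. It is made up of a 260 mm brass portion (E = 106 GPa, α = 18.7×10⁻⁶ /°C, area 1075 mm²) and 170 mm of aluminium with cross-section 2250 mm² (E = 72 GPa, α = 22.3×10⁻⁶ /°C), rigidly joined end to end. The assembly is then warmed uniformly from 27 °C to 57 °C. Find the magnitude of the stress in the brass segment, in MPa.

σ ≈ 72.5 MPa (compressive)

If the supports were absent, the total length change would be Σ αᵢΔT Lᵢ = 18.7×10⁻⁶×30×260 + 22.3×10⁻⁶×30×170 = 0.2596 mm.
Since the ends are fixed, an axial force P builds up, equal in every segment, with P · Σ Lᵢ/(AᵢEᵢ) = δ_free.
Σ Lᵢ/(AᵢEᵢ) = 260/(1075×106×10³) + 170/(2250×72×10³) = 3.331×10⁻⁶ mm/N.
P = 0.2596 / 3.331×10⁻⁶ = 77930 N = 77.93 kN, compressive.
σ_{brass} = P / A = 77930 / 1075 = 72.49 MPa.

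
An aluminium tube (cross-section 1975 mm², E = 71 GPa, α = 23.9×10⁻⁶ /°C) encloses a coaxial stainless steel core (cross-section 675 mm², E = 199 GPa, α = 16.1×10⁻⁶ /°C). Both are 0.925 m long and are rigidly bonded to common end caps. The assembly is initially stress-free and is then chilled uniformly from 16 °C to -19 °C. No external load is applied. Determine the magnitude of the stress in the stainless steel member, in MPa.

The aluminium has the larger α, so on cooling it would change length more than the stainless steel if both were free. The rigid plates force a common final length, so the aluminium is put into tension and the stainless steel into compression, with equal and opposite forces P (no external load).
Compatibility of the two members (thermal + elastic change equal): (α₁ − α₂)ΔT = P·[1/(A₁E₁) + 1/(A₂E₂)].
|α₁ − α₂|·ΔT = 7.8×10⁻⁶ × 35 = 0.000273.
1/(A₁E₁) + 1/(A₂E₂) = 1/(1975×71×10³) + 1/(675×199×10³) = 1.458×10⁻⁸ N⁻¹.
P = 0.000273 / 1.458×10⁻⁸ = 18730 N = 18.73 kN.
σ_{stainless steel} = P/A₂ = 18730/675 = 27.75 MPa, compressive.

σ ≈ 27.7 MPa (compressive)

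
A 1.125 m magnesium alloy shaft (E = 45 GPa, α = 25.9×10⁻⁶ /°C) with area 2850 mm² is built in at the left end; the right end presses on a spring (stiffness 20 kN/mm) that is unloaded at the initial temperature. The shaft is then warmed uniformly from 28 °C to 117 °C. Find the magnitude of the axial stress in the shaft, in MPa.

The unrestrained thermal change is αΔT L = 25.9×10⁻⁶ × 89 × 1125 = 2.593 mm.
With a force P in the spring, the elastic change of the shaft is PL/(AE) and that of the spring is P/k; compatibility requires their sum to equal δ_free.
So P = δ_free / [L/(AE) + 1/k] = 2.593 / [ 1125/(2850×45×10³) + 1/(20×10³) ].
P = 2.593 / 5.877×10⁻⁵ = 44120 N.
σ = P/A = 44120/2850 = 15.48 MPa.

σ ≈ 15.5 MPa (compressive)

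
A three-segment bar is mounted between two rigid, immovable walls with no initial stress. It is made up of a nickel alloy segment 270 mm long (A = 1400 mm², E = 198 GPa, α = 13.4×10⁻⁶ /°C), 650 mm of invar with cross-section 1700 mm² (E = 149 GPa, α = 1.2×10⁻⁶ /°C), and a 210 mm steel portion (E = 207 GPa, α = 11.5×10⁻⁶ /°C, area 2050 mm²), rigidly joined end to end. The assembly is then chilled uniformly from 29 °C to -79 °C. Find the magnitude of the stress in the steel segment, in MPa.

σ ≈ 89 MPa (tensile)

If the supports were absent, the total length change would be Σ αᵢΔT Lᵢ = 13.4×10⁻⁶×108×270 + 1.2×10⁻⁶×108×650 + 11.5×10⁻⁶×108×210 = 0.7358 mm.
Since the ends are fixed, an axial force P builds up, equal in every segment, with P · Σ Lᵢ/(AᵢEᵢ) = δ_free.
Σ Lᵢ/(AᵢEᵢ) = 270/(1400×198×10³) + 650/(1700×149×10³) + 210/(2050×207×10³) = 4.035×10⁻⁶ mm/N.
So P = 0.7358 / 4.035×10⁻⁶ = 182.4 kN, tensile.
σ_{steel} = P / A = 182400 / 2050 = 88.95 MPa.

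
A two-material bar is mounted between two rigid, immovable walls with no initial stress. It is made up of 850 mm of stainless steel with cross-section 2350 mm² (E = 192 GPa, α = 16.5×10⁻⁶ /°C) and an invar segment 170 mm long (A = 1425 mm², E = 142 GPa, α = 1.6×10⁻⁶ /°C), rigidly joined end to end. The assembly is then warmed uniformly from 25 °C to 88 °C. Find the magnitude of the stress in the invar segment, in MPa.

σ ≈ 232 MPa (compressive)

With the walls removed the bar would change length by δ_free = Σ αᵢΔT Lᵢ = 16.5×10⁻⁶×63×850 + 1.6×10⁻⁶×63×170 = 0.9007 mm.
The walls prevent any net length change, so an axial force P (same in every segment) develops. Compatibility: P · Σ Lᵢ/(AᵢEᵢ) = δ_free.
The series flexibility is Σ Lᵢ/(AᵢEᵢ) = 850/(2350×192×10³) + 170/(1425×142×10³) = 2.724×10⁻⁶ mm/N.
Hence P = δ_free / Σ(L/AE) = 0.9007/2.724×10⁻⁶ = 330.7 kN (compressive).
σ_{invar} = P / A = 330700 / 1425 = 232 MPa.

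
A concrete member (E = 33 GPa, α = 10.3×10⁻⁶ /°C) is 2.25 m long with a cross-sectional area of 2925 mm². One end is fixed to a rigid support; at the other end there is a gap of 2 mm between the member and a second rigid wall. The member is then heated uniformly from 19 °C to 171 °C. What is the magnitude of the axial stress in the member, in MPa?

If the wall were absent the member would grow by αΔT L = 10.3×10⁻⁶ × 152 × 2250 = 3.523 mm.
This exceeds the 2 mm gap, so the wall pushes back. The portion of expansion that must be recovered elastically is δ_free − gap = 3.523 − 2 = 1.523 mm.
Compatibility: PL/(AE) = 1.523 mm, so σ = P/A = E × (1.523/2250) = 22.33 MPa.

σ ≈ 22.3 MPa (compressive)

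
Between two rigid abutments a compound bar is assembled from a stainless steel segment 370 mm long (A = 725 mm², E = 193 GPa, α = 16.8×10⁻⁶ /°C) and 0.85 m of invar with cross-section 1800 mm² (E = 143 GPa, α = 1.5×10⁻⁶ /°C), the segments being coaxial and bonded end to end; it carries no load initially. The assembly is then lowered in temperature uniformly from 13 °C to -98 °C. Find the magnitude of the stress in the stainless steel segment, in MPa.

With the walls removed the bar would change length by δ_free = Σ αᵢΔT Lᵢ = 16.8×10⁻⁶×111×370 + 1.5×10⁻⁶×111×850 = 0.8315 mm.
The walls prevent any net length change, so an axial force P (same in every segment) develops. Compatibility: P · Σ Lᵢ/(AᵢEᵢ) = δ_free.
The series flexibility is Σ Lᵢ/(AᵢEᵢ) = 370/(725×193×10³) + 850/(1800×143×10³) = 5.947×10⁻⁶ mm/N.
Hence P = δ_free / Σ(L/AE) = 0.8315/5.947×10⁻⁶ = 139.8 kN (tensile).
σ_{stainless steel} = P / A = 139800 / 725 = 192.9 MPa.

σ ≈ 193 MPa (tensile)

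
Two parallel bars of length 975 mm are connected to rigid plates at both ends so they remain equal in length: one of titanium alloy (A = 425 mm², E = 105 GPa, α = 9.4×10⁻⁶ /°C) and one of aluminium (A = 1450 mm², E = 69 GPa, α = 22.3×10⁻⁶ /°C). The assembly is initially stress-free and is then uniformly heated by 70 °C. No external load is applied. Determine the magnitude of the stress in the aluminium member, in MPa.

σ ≈ 19.2 MPa (compressive)

The aluminium has the larger α, so on heating it would change length more than the titanium alloy if both were free. The rigid plates force a common final length, so the aluminium is put into compression and the titanium alloy into tension, with equal and opposite forces P (no external load).
Setting the final lengths equal and cancelling L: (α₁ − α₂)ΔT = P/(A₁E₁) + P/(A₂E₂).
|α₁ − α₂|·ΔT = 12.9×10⁻⁶ × 70 = 0.000903.
1/(A₁E₁) + 1/(A₂E₂) = 1/(425×105×10³) + 1/(1450×69×10³) = 3.24×10⁻⁸ N⁻¹.
P = 0.000903 / 3.24×10⁻⁸ = 27870 N = 27.87 kN.
σ_{aluminium} = P/A₂ = 27870/1450 = 19.22 MPa, compressive.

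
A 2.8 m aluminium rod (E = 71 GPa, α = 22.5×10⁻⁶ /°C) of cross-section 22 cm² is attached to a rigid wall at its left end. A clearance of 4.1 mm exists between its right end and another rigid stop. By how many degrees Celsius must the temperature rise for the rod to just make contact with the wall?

The gap closes when αΔT L = 4.1 mm, since the rod is still unstressed at that instant.
So ΔT = g/(αL) = 4.1/(22.5×10⁻⁶ × 2800) = 65.08 °C.

ΔT ≈ 65.1 °C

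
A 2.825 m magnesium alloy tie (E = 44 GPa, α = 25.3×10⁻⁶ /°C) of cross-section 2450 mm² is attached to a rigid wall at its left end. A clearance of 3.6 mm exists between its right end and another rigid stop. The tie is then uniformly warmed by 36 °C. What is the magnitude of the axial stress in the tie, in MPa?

If the wall were absent the tie would grow by αΔT L = 25.3×10⁻⁶ × 36 × 2825 = 2.573 mm.
Since δ_free = 2.57 mm is less than the 3.6 mm gap, the tie never touches the wall. No axial force develops.

σ ≈ 0 MPa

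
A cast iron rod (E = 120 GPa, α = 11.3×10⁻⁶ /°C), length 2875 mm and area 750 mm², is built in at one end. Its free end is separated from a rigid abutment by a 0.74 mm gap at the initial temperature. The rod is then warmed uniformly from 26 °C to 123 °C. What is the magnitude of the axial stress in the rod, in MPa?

σ ≈ 101 MPa (compressive)

If the wall were absent the rod would grow by αΔT L = 11.3×10⁻⁶ × 97 × 2875 = 3.151 mm.
After closing the 0.74 mm clearance, 3.151 − 0.74 = 2.411 mm of expansion remains to be suppressed by the wall.
So σ = E(δ_free − g)/L = 120×10³ × 2.411/2875 = 100.6 MPa.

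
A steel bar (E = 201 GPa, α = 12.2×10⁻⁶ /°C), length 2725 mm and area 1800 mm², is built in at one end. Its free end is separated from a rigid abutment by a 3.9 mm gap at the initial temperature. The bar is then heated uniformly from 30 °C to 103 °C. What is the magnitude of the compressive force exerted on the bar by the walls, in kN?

P ≈ 0 kN

If the wall were absent the bar would grow by αΔT L = 12.2×10⁻⁶ × 73 × 2725 = 2.427 mm.
Since δ_free = 2.43 mm is less than the 3.9 mm gap, the bar never touches the wall. No axial force develops.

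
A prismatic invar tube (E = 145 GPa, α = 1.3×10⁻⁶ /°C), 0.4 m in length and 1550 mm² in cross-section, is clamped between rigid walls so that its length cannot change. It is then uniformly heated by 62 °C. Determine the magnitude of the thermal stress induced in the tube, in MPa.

σ ≈ 11.7 MPa (compressive)

Because both ends are immovable the net strain is zero, and the suppressed thermal strain is αΔT = 1.3×10⁻⁶ × 62 = 80.6×10⁻⁶.
σ = EαΔT = 145×10³ × 1.3×10⁻⁶ × 62 = 11.69 MPa (compressive; the tube is trying to expand).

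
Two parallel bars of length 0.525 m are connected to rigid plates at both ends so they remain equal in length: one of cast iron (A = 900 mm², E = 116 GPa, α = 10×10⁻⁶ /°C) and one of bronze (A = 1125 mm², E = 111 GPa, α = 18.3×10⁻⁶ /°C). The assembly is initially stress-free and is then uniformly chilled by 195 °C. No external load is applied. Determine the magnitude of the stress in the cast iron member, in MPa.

The bronze has the larger α, so on cooling it would change length more than the cast iron if both were free. The rigid plates force a common final length, so the bronze is put into tension and the cast iron into compression, with equal and opposite forces P (no external load).
Compatibility of the two members (thermal + elastic change equal): (α₁ − α₂)ΔT = P·[1/(A₁E₁) + 1/(A₂E₂)].
|α₁ − α₂|·ΔT = 8.3×10⁻⁶ × 195 = 0.001618.
1/(A₁E₁) + 1/(A₂E₂) = 1/(900×116×10³) + 1/(1125×111×10³) = 1.759×10⁻⁸ N⁻¹.
So P = 0.001618 / 1.759×10⁻⁸ = 92.03 kN.
σ_{cast iron} = P/A₁ = 92030/900 = 102.3 MPa, compressive.

σ ≈ 102 MPa (compressive)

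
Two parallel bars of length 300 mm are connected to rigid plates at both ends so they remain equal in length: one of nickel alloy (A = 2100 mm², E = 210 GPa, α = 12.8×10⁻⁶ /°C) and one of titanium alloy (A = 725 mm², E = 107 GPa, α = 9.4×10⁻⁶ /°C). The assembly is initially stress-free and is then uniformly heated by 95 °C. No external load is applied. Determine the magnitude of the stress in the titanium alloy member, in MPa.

σ ≈ 29.4 MPa (tensile)

Equilibrium of a rigid end plate with no external load gives equal and opposite internal forces ±P in the two members. Since α_{nickel alloy} > α_{titanium alloy}, heating drives the nickel alloy into compression and the titanium alloy into tension.
Setting the final lengths equal and cancelling L: (α₁ − α₂)ΔT = P/(A₁E₁) + P/(A₂E₂).
|α₁ − α₂|·ΔT = 3.4×10⁻⁶ × 95 = 0.000323.
1/(A₁E₁) + 1/(A₂E₂) = 1/(2100×210×10³) + 1/(725×107×10³) = 1.516×10⁻⁸ N⁻¹.
P = 0.000323 / 1.516×10⁻⁸ = 21310 N = 21.31 kN.
σ_{titanium alloy} = P/A₂ = 21310/725 = 29.39 MPa, tensile.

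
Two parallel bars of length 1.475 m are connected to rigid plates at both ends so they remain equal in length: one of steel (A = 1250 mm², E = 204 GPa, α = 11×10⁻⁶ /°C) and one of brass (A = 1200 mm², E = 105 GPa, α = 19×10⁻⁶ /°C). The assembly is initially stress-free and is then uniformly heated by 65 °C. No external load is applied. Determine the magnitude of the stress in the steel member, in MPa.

Both members must finish at the same length. With the larger α, the brass tends to over-expand; the plates restrain it, putting the brass in compression and the steel in tension. With no external load the two internal forces are equal and opposite, magnitude P.
Equating the net (thermal + elastic) strains gives |α₁ − α₂|·ΔT = P·[1/(A₁E₁) + 1/(A₂E₂)].
|α₁ − α₂|·ΔT = 8×10⁻⁶ × 65 = 0.00052.
1/(A₁E₁) + 1/(A₂E₂) = 1/(1250×204×10³) + 1/(1200×105×10³) = 1.186×10⁻⁸ N⁻¹.
So P = 0.00052 / 1.186×10⁻⁸ = 43.85 kN.
σ_{steel} = P/A₁ = 43850/1250 = 35.08 MPa, tensile.

σ ≈ 35.1 MPa (tensile)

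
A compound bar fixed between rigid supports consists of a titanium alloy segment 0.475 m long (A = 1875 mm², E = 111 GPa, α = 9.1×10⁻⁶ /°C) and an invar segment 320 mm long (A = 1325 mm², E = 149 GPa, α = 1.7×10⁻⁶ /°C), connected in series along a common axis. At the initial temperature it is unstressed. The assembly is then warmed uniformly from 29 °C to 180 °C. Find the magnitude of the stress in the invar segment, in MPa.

σ ≈ 142 MPa (compressive)

With the walls removed the bar would change length by δ_free = Σ αᵢΔT Lᵢ = 9.1×10⁻⁶×151×475 + 1.7×10⁻⁶×151×320 = 0.7348 mm.
Since the ends are fixed, an axial force P builds up, equal in every segment, with P · Σ Lᵢ/(AᵢEᵢ) = δ_free.
The series flexibility is Σ Lᵢ/(AᵢEᵢ) = 475/(1875×111×10³) + 320/(1325×149×10³) = 3.903×10⁻⁶ mm/N.
Hence P = δ_free / Σ(L/AE) = 0.7348/3.903×10⁻⁶ = 188.3 kN (compressive).
σ_{invar} = P / A = 188300 / 1325 = 142.1 MPa.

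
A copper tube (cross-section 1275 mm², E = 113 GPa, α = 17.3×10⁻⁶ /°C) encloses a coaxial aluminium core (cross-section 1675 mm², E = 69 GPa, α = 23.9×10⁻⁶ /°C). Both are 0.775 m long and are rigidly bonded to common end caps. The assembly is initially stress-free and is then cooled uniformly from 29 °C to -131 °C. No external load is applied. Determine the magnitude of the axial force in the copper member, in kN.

P ≈ 67.7 kN (compressive in the copper)

The aluminium has the larger α, so on cooling it would change length more than the copper if both were free. The rigid plates force a common final length, so the aluminium is put into tension and the copper into compression, with equal and opposite forces P (no external load).
Equating the net (thermal + elastic) strains gives |α₁ − α₂|·ΔT = P·[1/(A₁E₁) + 1/(A₂E₂)].
|α₁ − α₂|·ΔT = 6.6×10⁻⁶ × 160 = 0.001056.
1/(A₁E₁) + 1/(A₂E₂) = 1/(1275×113×10³) + 1/(1675×69×10³) = 1.559×10⁻⁸ N⁻¹.
So P = 0.001056 / 1.559×10⁻⁸ = 67.72 kN.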